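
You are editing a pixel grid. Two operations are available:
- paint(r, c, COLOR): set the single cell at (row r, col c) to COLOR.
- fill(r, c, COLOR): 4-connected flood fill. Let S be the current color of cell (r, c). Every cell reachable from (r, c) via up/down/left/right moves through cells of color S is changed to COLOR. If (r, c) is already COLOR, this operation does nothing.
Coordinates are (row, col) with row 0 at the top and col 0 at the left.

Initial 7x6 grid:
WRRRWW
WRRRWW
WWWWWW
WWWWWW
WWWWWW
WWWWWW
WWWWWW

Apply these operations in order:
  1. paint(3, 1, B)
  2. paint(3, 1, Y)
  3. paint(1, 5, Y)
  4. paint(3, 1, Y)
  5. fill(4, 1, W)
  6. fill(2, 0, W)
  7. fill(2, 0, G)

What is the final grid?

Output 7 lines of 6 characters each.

After op 1 paint(3,1,B):
WRRRWW
WRRRWW
WWWWWW
WBWWWW
WWWWWW
WWWWWW
WWWWWW
After op 2 paint(3,1,Y):
WRRRWW
WRRRWW
WWWWWW
WYWWWW
WWWWWW
WWWWWW
WWWWWW
After op 3 paint(1,5,Y):
WRRRWW
WRRRWY
WWWWWW
WYWWWW
WWWWWW
WWWWWW
WWWWWW
After op 4 paint(3,1,Y):
WRRRWW
WRRRWY
WWWWWW
WYWWWW
WWWWWW
WWWWWW
WWWWWW
After op 5 fill(4,1,W) [0 cells changed]:
WRRRWW
WRRRWY
WWWWWW
WYWWWW
WWWWWW
WWWWWW
WWWWWW
After op 6 fill(2,0,W) [0 cells changed]:
WRRRWW
WRRRWY
WWWWWW
WYWWWW
WWWWWW
WWWWWW
WWWWWW
After op 7 fill(2,0,G) [34 cells changed]:
GRRRGG
GRRRGY
GGGGGG
GYGGGG
GGGGGG
GGGGGG
GGGGGG

Answer: GRRRGG
GRRRGY
GGGGGG
GYGGGG
GGGGGG
GGGGGG
GGGGGG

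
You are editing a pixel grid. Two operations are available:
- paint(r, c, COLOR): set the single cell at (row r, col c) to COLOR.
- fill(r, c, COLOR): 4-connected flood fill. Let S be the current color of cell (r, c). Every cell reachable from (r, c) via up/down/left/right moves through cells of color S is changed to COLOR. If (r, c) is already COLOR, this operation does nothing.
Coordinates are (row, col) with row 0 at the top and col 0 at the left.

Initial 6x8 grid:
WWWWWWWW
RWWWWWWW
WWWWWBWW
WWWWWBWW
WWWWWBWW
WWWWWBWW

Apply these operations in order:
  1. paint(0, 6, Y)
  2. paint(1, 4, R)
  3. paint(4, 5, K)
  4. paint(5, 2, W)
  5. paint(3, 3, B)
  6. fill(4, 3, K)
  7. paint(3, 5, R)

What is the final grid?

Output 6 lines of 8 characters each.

After op 1 paint(0,6,Y):
WWWWWWYW
RWWWWWWW
WWWWWBWW
WWWWWBWW
WWWWWBWW
WWWWWBWW
After op 2 paint(1,4,R):
WWWWWWYW
RWWWRWWW
WWWWWBWW
WWWWWBWW
WWWWWBWW
WWWWWBWW
After op 3 paint(4,5,K):
WWWWWWYW
RWWWRWWW
WWWWWBWW
WWWWWBWW
WWWWWKWW
WWWWWBWW
After op 4 paint(5,2,W):
WWWWWWYW
RWWWRWWW
WWWWWBWW
WWWWWBWW
WWWWWKWW
WWWWWBWW
After op 5 paint(3,3,B):
WWWWWWYW
RWWWRWWW
WWWWWBWW
WWWBWBWW
WWWWWKWW
WWWWWBWW
After op 6 fill(4,3,K) [40 cells changed]:
KKKKKKYK
RKKKRKKK
KKKKKBKK
KKKBKBKK
KKKKKKKK
KKKKKBKK
After op 7 paint(3,5,R):
KKKKKKYK
RKKKRKKK
KKKKKBKK
KKKBKRKK
KKKKKKKK
KKKKKBKK

Answer: KKKKKKYK
RKKKRKKK
KKKKKBKK
KKKBKRKK
KKKKKKKK
KKKKKBKK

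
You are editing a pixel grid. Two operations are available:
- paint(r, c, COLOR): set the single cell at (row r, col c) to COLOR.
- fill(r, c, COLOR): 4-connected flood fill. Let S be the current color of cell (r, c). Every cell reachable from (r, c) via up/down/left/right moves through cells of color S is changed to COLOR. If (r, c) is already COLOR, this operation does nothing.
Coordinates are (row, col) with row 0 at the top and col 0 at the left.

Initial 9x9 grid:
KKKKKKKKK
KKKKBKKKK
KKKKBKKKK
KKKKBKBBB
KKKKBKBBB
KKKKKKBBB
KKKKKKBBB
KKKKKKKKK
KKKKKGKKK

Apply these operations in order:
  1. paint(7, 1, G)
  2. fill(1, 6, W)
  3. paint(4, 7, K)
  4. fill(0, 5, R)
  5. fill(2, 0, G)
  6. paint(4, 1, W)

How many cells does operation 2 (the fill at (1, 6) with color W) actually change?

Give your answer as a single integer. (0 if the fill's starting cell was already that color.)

Answer: 63

Derivation:
After op 1 paint(7,1,G):
KKKKKKKKK
KKKKBKKKK
KKKKBKKKK
KKKKBKBBB
KKKKBKBBB
KKKKKKBBB
KKKKKKBBB
KGKKKKKKK
KKKKKGKKK
After op 2 fill(1,6,W) [63 cells changed]:
WWWWWWWWW
WWWWBWWWW
WWWWBWWWW
WWWWBWBBB
WWWWBWBBB
WWWWWWBBB
WWWWWWBBB
WGWWWWWWW
WWWWWGWWW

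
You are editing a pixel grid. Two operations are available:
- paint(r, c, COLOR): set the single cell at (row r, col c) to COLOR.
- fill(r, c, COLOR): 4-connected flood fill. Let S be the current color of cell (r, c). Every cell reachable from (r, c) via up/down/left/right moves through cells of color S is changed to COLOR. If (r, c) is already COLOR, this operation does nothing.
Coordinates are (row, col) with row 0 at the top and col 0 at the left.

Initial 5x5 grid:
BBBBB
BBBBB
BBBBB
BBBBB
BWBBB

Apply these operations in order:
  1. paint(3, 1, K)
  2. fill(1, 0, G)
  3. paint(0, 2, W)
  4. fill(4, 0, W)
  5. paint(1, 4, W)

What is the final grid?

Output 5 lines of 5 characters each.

Answer: WWWWW
WWWWW
WWWWW
WKWWW
WWWWW

Derivation:
After op 1 paint(3,1,K):
BBBBB
BBBBB
BBBBB
BKBBB
BWBBB
After op 2 fill(1,0,G) [23 cells changed]:
GGGGG
GGGGG
GGGGG
GKGGG
GWGGG
After op 3 paint(0,2,W):
GGWGG
GGGGG
GGGGG
GKGGG
GWGGG
After op 4 fill(4,0,W) [22 cells changed]:
WWWWW
WWWWW
WWWWW
WKWWW
WWWWW
After op 5 paint(1,4,W):
WWWWW
WWWWW
WWWWW
WKWWW
WWWWW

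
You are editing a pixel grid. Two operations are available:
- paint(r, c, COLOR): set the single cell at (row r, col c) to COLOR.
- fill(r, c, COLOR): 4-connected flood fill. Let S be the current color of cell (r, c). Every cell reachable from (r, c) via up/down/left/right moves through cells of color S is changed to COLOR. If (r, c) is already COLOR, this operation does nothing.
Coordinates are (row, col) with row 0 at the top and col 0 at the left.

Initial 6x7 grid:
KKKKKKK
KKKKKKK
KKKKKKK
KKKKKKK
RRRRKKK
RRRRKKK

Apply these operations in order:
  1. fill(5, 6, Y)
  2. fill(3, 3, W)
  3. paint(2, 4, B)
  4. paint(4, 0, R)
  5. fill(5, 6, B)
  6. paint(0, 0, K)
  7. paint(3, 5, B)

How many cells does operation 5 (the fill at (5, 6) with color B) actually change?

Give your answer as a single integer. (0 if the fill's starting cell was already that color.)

After op 1 fill(5,6,Y) [34 cells changed]:
YYYYYYY
YYYYYYY
YYYYYYY
YYYYYYY
RRRRYYY
RRRRYYY
After op 2 fill(3,3,W) [34 cells changed]:
WWWWWWW
WWWWWWW
WWWWWWW
WWWWWWW
RRRRWWW
RRRRWWW
After op 3 paint(2,4,B):
WWWWWWW
WWWWWWW
WWWWBWW
WWWWWWW
RRRRWWW
RRRRWWW
After op 4 paint(4,0,R):
WWWWWWW
WWWWWWW
WWWWBWW
WWWWWWW
RRRRWWW
RRRRWWW
After op 5 fill(5,6,B) [33 cells changed]:
BBBBBBB
BBBBBBB
BBBBBBB
BBBBBBB
RRRRBBB
RRRRBBB

Answer: 33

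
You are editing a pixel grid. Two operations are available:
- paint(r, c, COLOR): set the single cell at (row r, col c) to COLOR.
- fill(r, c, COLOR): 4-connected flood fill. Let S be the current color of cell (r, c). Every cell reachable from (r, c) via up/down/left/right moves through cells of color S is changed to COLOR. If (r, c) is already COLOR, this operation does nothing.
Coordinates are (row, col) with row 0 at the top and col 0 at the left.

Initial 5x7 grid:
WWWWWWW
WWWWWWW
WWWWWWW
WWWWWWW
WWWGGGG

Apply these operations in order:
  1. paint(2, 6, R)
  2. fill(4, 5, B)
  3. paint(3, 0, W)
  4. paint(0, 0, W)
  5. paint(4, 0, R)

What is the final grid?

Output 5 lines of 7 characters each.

Answer: WWWWWWW
WWWWWWW
WWWWWWR
WWWWWWW
RWWBBBB

Derivation:
After op 1 paint(2,6,R):
WWWWWWW
WWWWWWW
WWWWWWR
WWWWWWW
WWWGGGG
After op 2 fill(4,5,B) [4 cells changed]:
WWWWWWW
WWWWWWW
WWWWWWR
WWWWWWW
WWWBBBB
After op 3 paint(3,0,W):
WWWWWWW
WWWWWWW
WWWWWWR
WWWWWWW
WWWBBBB
After op 4 paint(0,0,W):
WWWWWWW
WWWWWWW
WWWWWWR
WWWWWWW
WWWBBBB
After op 5 paint(4,0,R):
WWWWWWW
WWWWWWW
WWWWWWR
WWWWWWW
RWWBBBB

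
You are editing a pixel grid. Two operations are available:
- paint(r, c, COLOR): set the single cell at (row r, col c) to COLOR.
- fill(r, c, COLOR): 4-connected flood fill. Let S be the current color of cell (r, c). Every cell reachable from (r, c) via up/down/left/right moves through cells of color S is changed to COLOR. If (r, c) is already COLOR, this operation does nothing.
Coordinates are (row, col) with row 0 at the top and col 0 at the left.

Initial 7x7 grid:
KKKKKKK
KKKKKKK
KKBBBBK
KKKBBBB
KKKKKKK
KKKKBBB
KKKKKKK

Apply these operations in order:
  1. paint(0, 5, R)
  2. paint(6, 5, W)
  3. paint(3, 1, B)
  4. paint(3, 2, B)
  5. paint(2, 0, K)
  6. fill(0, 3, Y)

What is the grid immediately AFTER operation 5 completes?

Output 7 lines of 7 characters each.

After op 1 paint(0,5,R):
KKKKKRK
KKKKKKK
KKBBBBK
KKKBBBB
KKKKKKK
KKKKBBB
KKKKKKK
After op 2 paint(6,5,W):
KKKKKRK
KKKKKKK
KKBBBBK
KKKBBBB
KKKKKKK
KKKKBBB
KKKKKWK
After op 3 paint(3,1,B):
KKKKKRK
KKKKKKK
KKBBBBK
KBKBBBB
KKKKKKK
KKKKBBB
KKKKKWK
After op 4 paint(3,2,B):
KKKKKRK
KKKKKKK
KKBBBBK
KBBBBBB
KKKKKKK
KKKKBBB
KKKKKWK
After op 5 paint(2,0,K):
KKKKKRK
KKKKKKK
KKBBBBK
KBBBBBB
KKKKKKK
KKKKBBB
KKKKKWK

Answer: KKKKKRK
KKKKKKK
KKBBBBK
KBBBBBB
KKKKKKK
KKKKBBB
KKKKKWK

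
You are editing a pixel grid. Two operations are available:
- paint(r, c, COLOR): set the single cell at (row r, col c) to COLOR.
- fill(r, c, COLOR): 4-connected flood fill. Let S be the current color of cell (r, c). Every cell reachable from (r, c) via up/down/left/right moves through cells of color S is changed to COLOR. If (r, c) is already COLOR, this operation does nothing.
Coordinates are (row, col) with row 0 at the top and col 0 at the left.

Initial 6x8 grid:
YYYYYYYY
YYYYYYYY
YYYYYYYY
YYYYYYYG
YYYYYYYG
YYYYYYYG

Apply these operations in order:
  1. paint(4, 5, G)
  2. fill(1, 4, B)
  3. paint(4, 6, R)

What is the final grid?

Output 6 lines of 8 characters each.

Answer: BBBBBBBB
BBBBBBBB
BBBBBBBB
BBBBBBBG
BBBBBGRG
BBBBBBBG

Derivation:
After op 1 paint(4,5,G):
YYYYYYYY
YYYYYYYY
YYYYYYYY
YYYYYYYG
YYYYYGYG
YYYYYYYG
After op 2 fill(1,4,B) [44 cells changed]:
BBBBBBBB
BBBBBBBB
BBBBBBBB
BBBBBBBG
BBBBBGBG
BBBBBBBG
After op 3 paint(4,6,R):
BBBBBBBB
BBBBBBBB
BBBBBBBB
BBBBBBBG
BBBBBGRG
BBBBBBBG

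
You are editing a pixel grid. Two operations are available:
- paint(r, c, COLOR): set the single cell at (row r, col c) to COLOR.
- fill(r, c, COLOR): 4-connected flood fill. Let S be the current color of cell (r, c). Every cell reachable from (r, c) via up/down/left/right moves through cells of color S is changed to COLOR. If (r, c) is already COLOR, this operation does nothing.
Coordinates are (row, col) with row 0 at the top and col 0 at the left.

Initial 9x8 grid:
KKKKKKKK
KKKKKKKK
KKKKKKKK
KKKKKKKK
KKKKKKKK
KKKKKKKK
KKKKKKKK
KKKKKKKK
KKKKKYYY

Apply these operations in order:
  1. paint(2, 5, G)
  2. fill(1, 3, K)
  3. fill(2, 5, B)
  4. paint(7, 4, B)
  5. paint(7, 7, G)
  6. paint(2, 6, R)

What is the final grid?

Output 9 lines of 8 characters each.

Answer: KKKKKKKK
KKKKKKKK
KKKKKBRK
KKKKKKKK
KKKKKKKK
KKKKKKKK
KKKKKKKK
KKKKBKKG
KKKKKYYY

Derivation:
After op 1 paint(2,5,G):
KKKKKKKK
KKKKKKKK
KKKKKGKK
KKKKKKKK
KKKKKKKK
KKKKKKKK
KKKKKKKK
KKKKKKKK
KKKKKYYY
After op 2 fill(1,3,K) [0 cells changed]:
KKKKKKKK
KKKKKKKK
KKKKKGKK
KKKKKKKK
KKKKKKKK
KKKKKKKK
KKKKKKKK
KKKKKKKK
KKKKKYYY
After op 3 fill(2,5,B) [1 cells changed]:
KKKKKKKK
KKKKKKKK
KKKKKBKK
KKKKKKKK
KKKKKKKK
KKKKKKKK
KKKKKKKK
KKKKKKKK
KKKKKYYY
After op 4 paint(7,4,B):
KKKKKKKK
KKKKKKKK
KKKKKBKK
KKKKKKKK
KKKKKKKK
KKKKKKKK
KKKKKKKK
KKKKBKKK
KKKKKYYY
After op 5 paint(7,7,G):
KKKKKKKK
KKKKKKKK
KKKKKBKK
KKKKKKKK
KKKKKKKK
KKKKKKKK
KKKKKKKK
KKKKBKKG
KKKKKYYY
After op 6 paint(2,6,R):
KKKKKKKK
KKKKKKKK
KKKKKBRK
KKKKKKKK
KKKKKKKK
KKKKKKKK
KKKKKKKK
KKKKBKKG
KKKKKYYY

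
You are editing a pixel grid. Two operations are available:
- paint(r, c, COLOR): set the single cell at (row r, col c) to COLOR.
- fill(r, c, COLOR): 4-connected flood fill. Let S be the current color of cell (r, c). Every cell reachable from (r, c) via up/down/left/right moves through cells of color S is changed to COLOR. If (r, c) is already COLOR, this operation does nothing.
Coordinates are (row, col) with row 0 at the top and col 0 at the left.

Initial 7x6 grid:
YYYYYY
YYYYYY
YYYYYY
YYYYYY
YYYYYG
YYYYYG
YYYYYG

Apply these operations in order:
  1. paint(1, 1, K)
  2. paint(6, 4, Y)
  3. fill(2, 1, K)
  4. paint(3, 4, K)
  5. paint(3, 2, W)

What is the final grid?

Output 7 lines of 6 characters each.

After op 1 paint(1,1,K):
YYYYYY
YKYYYY
YYYYYY
YYYYYY
YYYYYG
YYYYYG
YYYYYG
After op 2 paint(6,4,Y):
YYYYYY
YKYYYY
YYYYYY
YYYYYY
YYYYYG
YYYYYG
YYYYYG
After op 3 fill(2,1,K) [38 cells changed]:
KKKKKK
KKKKKK
KKKKKK
KKKKKK
KKKKKG
KKKKKG
KKKKKG
After op 4 paint(3,4,K):
KKKKKK
KKKKKK
KKKKKK
KKKKKK
KKKKKG
KKKKKG
KKKKKG
After op 5 paint(3,2,W):
KKKKKK
KKKKKK
KKKKKK
KKWKKK
KKKKKG
KKKKKG
KKKKKG

Answer: KKKKKK
KKKKKK
KKKKKK
KKWKKK
KKKKKG
KKKKKG
KKKKKG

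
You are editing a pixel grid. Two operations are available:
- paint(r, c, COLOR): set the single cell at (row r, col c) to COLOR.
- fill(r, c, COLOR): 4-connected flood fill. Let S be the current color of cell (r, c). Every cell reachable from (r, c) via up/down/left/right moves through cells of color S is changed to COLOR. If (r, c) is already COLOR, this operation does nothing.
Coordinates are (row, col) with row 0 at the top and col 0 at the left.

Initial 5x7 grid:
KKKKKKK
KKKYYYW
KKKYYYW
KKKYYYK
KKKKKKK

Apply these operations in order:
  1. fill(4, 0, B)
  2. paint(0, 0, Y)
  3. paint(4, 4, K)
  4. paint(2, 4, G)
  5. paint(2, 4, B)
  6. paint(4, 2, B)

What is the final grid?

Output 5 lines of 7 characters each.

After op 1 fill(4,0,B) [24 cells changed]:
BBBBBBB
BBBYYYW
BBBYYYW
BBBYYYB
BBBBBBB
After op 2 paint(0,0,Y):
YBBBBBB
BBBYYYW
BBBYYYW
BBBYYYB
BBBBBBB
After op 3 paint(4,4,K):
YBBBBBB
BBBYYYW
BBBYYYW
BBBYYYB
BBBBKBB
After op 4 paint(2,4,G):
YBBBBBB
BBBYYYW
BBBYGYW
BBBYYYB
BBBBKBB
After op 5 paint(2,4,B):
YBBBBBB
BBBYYYW
BBBYBYW
BBBYYYB
BBBBKBB
After op 6 paint(4,2,B):
YBBBBBB
BBBYYYW
BBBYBYW
BBBYYYB
BBBBKBB

Answer: YBBBBBB
BBBYYYW
BBBYBYW
BBBYYYB
BBBBKBB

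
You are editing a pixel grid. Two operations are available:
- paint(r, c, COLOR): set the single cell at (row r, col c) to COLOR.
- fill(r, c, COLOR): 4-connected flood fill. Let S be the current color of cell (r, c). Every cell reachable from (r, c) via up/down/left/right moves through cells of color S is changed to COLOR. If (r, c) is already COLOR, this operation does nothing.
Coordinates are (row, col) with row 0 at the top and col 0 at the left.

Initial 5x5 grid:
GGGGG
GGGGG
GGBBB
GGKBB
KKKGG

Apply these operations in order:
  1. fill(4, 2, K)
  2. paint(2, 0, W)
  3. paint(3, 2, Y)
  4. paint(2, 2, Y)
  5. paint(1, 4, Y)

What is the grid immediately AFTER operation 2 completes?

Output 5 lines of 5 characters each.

After op 1 fill(4,2,K) [0 cells changed]:
GGGGG
GGGGG
GGBBB
GGKBB
KKKGG
After op 2 paint(2,0,W):
GGGGG
GGGGG
WGBBB
GGKBB
KKKGG

Answer: GGGGG
GGGGG
WGBBB
GGKBB
KKKGG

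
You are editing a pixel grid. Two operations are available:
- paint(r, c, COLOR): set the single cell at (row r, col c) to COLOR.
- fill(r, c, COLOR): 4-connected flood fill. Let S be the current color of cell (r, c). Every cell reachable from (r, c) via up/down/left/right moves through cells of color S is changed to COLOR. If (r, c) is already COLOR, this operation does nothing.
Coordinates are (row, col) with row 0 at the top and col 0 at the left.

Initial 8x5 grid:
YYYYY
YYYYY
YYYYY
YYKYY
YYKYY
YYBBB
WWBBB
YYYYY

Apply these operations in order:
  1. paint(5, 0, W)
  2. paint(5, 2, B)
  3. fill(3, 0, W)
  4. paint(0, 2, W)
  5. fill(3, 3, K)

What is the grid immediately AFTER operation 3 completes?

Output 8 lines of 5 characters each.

After op 1 paint(5,0,W):
YYYYY
YYYYY
YYYYY
YYKYY
YYKYY
WYBBB
WWBBB
YYYYY
After op 2 paint(5,2,B):
YYYYY
YYYYY
YYYYY
YYKYY
YYKYY
WYBBB
WWBBB
YYYYY
After op 3 fill(3,0,W) [24 cells changed]:
WWWWW
WWWWW
WWWWW
WWKWW
WWKWW
WWBBB
WWBBB
YYYYY

Answer: WWWWW
WWWWW
WWWWW
WWKWW
WWKWW
WWBBB
WWBBB
YYYYY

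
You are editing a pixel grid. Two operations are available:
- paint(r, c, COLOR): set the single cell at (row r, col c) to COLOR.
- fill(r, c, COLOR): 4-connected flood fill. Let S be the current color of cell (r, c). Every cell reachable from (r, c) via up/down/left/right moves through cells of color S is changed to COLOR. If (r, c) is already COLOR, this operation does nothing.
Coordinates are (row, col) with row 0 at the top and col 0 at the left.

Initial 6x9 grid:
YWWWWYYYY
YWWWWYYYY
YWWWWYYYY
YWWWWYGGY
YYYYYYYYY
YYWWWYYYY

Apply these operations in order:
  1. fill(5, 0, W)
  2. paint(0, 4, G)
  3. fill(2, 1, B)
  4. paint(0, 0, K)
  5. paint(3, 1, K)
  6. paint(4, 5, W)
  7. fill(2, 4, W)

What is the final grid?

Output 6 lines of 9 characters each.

Answer: KWWWGWWWW
WWWWWWWWW
WWWWWWWWW
WKWWWWGGW
WWWWWWWWW
WWWWWWWWW

Derivation:
After op 1 fill(5,0,W) [33 cells changed]:
WWWWWWWWW
WWWWWWWWW
WWWWWWWWW
WWWWWWGGW
WWWWWWWWW
WWWWWWWWW
After op 2 paint(0,4,G):
WWWWGWWWW
WWWWWWWWW
WWWWWWWWW
WWWWWWGGW
WWWWWWWWW
WWWWWWWWW
After op 3 fill(2,1,B) [51 cells changed]:
BBBBGBBBB
BBBBBBBBB
BBBBBBBBB
BBBBBBGGB
BBBBBBBBB
BBBBBBBBB
After op 4 paint(0,0,K):
KBBBGBBBB
BBBBBBBBB
BBBBBBBBB
BBBBBBGGB
BBBBBBBBB
BBBBBBBBB
After op 5 paint(3,1,K):
KBBBGBBBB
BBBBBBBBB
BBBBBBBBB
BKBBBBGGB
BBBBBBBBB
BBBBBBBBB
After op 6 paint(4,5,W):
KBBBGBBBB
BBBBBBBBB
BBBBBBBBB
BKBBBBGGB
BBBBBWBBB
BBBBBBBBB
After op 7 fill(2,4,W) [48 cells changed]:
KWWWGWWWW
WWWWWWWWW
WWWWWWWWW
WKWWWWGGW
WWWWWWWWW
WWWWWWWWW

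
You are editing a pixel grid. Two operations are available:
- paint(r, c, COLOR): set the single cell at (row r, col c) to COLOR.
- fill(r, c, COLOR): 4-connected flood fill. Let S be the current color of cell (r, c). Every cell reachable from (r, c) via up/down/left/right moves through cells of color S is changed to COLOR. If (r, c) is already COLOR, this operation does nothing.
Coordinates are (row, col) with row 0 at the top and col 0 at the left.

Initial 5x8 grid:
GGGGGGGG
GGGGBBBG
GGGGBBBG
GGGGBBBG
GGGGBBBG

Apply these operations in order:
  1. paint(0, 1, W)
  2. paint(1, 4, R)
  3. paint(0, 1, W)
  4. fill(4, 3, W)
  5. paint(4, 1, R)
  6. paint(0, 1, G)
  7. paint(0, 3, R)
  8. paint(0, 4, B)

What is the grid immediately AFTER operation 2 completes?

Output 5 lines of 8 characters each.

After op 1 paint(0,1,W):
GWGGGGGG
GGGGBBBG
GGGGBBBG
GGGGBBBG
GGGGBBBG
After op 2 paint(1,4,R):
GWGGGGGG
GGGGRBBG
GGGGBBBG
GGGGBBBG
GGGGBBBG

Answer: GWGGGGGG
GGGGRBBG
GGGGBBBG
GGGGBBBG
GGGGBBBG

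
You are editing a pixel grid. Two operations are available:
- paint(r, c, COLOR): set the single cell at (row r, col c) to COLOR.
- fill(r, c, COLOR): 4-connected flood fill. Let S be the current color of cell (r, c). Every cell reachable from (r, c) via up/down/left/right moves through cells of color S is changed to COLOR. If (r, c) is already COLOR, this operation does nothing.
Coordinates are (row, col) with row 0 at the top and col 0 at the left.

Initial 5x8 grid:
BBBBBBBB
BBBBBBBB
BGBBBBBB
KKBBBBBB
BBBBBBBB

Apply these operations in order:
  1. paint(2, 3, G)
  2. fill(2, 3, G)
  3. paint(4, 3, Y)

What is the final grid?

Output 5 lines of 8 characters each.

Answer: BBBBBBBB
BBBBBBBB
BGBGBBBB
KKBBBBBB
BBBYBBBB

Derivation:
After op 1 paint(2,3,G):
BBBBBBBB
BBBBBBBB
BGBGBBBB
KKBBBBBB
BBBBBBBB
After op 2 fill(2,3,G) [0 cells changed]:
BBBBBBBB
BBBBBBBB
BGBGBBBB
KKBBBBBB
BBBBBBBB
After op 3 paint(4,3,Y):
BBBBBBBB
BBBBBBBB
BGBGBBBB
KKBBBBBB
BBBYBBBB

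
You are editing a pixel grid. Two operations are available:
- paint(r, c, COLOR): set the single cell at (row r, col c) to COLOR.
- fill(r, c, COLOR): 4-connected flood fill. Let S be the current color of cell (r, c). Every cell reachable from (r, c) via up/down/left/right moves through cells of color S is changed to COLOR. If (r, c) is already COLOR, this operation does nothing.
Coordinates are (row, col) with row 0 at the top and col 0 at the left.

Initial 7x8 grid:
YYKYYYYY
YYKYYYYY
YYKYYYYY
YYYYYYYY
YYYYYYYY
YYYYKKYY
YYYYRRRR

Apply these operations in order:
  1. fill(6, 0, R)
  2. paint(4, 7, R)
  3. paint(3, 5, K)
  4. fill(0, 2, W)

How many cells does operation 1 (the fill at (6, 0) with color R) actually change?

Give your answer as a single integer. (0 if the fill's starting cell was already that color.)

After op 1 fill(6,0,R) [47 cells changed]:
RRKRRRRR
RRKRRRRR
RRKRRRRR
RRRRRRRR
RRRRRRRR
RRRRKKRR
RRRRRRRR

Answer: 47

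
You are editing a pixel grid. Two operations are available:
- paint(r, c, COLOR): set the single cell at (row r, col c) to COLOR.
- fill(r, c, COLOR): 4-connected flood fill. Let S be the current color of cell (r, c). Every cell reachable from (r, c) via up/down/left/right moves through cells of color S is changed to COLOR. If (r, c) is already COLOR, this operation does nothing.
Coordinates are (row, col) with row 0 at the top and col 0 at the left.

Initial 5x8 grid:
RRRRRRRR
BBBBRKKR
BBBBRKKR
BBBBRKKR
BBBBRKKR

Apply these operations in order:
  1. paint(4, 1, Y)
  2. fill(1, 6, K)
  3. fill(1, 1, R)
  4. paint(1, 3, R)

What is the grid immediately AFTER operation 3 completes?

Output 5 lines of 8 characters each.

After op 1 paint(4,1,Y):
RRRRRRRR
BBBBRKKR
BBBBRKKR
BBBBRKKR
BYBBRKKR
After op 2 fill(1,6,K) [0 cells changed]:
RRRRRRRR
BBBBRKKR
BBBBRKKR
BBBBRKKR
BYBBRKKR
After op 3 fill(1,1,R) [15 cells changed]:
RRRRRRRR
RRRRRKKR
RRRRRKKR
RRRRRKKR
RYRRRKKR

Answer: RRRRRRRR
RRRRRKKR
RRRRRKKR
RRRRRKKR
RYRRRKKR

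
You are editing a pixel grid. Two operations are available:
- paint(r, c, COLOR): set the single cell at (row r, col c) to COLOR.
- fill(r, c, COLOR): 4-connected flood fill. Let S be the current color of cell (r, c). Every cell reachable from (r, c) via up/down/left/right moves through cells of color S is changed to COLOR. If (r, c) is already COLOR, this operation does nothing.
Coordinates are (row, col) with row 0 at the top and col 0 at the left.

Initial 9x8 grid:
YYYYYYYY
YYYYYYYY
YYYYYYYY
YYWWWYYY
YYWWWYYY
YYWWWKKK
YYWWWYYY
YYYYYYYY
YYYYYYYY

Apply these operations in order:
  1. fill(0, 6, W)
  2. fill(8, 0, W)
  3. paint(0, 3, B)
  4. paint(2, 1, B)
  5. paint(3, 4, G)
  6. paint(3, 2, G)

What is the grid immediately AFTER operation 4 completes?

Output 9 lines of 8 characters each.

Answer: WWWBWWWW
WWWWWWWW
WBWWWWWW
WWWWWWWW
WWWWWWWW
WWWWWKKK
WWWWWWWW
WWWWWWWW
WWWWWWWW

Derivation:
After op 1 fill(0,6,W) [57 cells changed]:
WWWWWWWW
WWWWWWWW
WWWWWWWW
WWWWWWWW
WWWWWWWW
WWWWWKKK
WWWWWWWW
WWWWWWWW
WWWWWWWW
After op 2 fill(8,0,W) [0 cells changed]:
WWWWWWWW
WWWWWWWW
WWWWWWWW
WWWWWWWW
WWWWWWWW
WWWWWKKK
WWWWWWWW
WWWWWWWW
WWWWWWWW
After op 3 paint(0,3,B):
WWWBWWWW
WWWWWWWW
WWWWWWWW
WWWWWWWW
WWWWWWWW
WWWWWKKK
WWWWWWWW
WWWWWWWW
WWWWWWWW
After op 4 paint(2,1,B):
WWWBWWWW
WWWWWWWW
WBWWWWWW
WWWWWWWW
WWWWWWWW
WWWWWKKK
WWWWWWWW
WWWWWWWW
WWWWWWWW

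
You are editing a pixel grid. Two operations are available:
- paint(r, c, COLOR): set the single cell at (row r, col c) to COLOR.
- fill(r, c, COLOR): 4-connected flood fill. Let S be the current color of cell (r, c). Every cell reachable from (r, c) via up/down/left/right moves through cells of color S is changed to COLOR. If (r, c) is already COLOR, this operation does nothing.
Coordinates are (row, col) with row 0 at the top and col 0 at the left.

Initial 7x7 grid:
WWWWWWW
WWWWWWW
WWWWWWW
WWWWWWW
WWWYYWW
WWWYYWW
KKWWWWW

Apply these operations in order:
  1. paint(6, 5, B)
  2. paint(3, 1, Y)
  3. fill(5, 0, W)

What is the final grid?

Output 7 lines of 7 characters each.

Answer: WWWWWWW
WWWWWWW
WWWWWWW
WYWWWWW
WWWYYWW
WWWYYWW
KKWWWBW

Derivation:
After op 1 paint(6,5,B):
WWWWWWW
WWWWWWW
WWWWWWW
WWWWWWW
WWWYYWW
WWWYYWW
KKWWWBW
After op 2 paint(3,1,Y):
WWWWWWW
WWWWWWW
WWWWWWW
WYWWWWW
WWWYYWW
WWWYYWW
KKWWWBW
After op 3 fill(5,0,W) [0 cells changed]:
WWWWWWW
WWWWWWW
WWWWWWW
WYWWWWW
WWWYYWW
WWWYYWW
KKWWWBW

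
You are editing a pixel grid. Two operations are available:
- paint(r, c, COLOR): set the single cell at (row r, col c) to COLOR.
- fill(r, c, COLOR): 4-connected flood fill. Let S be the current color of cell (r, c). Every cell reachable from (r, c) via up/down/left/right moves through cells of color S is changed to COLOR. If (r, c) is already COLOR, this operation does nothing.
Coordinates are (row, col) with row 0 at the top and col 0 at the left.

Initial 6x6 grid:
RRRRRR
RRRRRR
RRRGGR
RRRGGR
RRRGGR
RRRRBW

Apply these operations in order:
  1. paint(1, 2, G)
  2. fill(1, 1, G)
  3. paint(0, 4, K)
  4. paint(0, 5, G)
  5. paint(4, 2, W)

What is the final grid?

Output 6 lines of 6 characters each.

After op 1 paint(1,2,G):
RRRRRR
RRGRRR
RRRGGR
RRRGGR
RRRGGR
RRRRBW
After op 2 fill(1,1,G) [27 cells changed]:
GGGGGG
GGGGGG
GGGGGG
GGGGGG
GGGGGG
GGGGBW
After op 3 paint(0,4,K):
GGGGKG
GGGGGG
GGGGGG
GGGGGG
GGGGGG
GGGGBW
After op 4 paint(0,5,G):
GGGGKG
GGGGGG
GGGGGG
GGGGGG
GGGGGG
GGGGBW
After op 5 paint(4,2,W):
GGGGKG
GGGGGG
GGGGGG
GGGGGG
GGWGGG
GGGGBW

Answer: GGGGKG
GGGGGG
GGGGGG
GGGGGG
GGWGGG
GGGGBW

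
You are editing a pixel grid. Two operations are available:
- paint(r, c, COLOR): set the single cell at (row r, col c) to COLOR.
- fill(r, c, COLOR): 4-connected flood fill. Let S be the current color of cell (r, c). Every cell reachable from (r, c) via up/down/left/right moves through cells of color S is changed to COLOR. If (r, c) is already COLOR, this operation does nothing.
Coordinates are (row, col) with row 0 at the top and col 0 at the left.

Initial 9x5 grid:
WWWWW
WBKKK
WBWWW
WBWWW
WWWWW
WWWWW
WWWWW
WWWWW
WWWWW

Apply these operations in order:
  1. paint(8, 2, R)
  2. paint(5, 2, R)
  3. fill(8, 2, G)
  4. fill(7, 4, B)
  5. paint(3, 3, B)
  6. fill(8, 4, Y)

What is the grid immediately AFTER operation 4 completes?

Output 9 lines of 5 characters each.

Answer: BBBBB
BBKKK
BBBBB
BBBBB
BBBBB
BBRBB
BBBBB
BBBBB
BBGBB

Derivation:
After op 1 paint(8,2,R):
WWWWW
WBKKK
WBWWW
WBWWW
WWWWW
WWWWW
WWWWW
WWWWW
WWRWW
After op 2 paint(5,2,R):
WWWWW
WBKKK
WBWWW
WBWWW
WWWWW
WWRWW
WWWWW
WWWWW
WWRWW
After op 3 fill(8,2,G) [1 cells changed]:
WWWWW
WBKKK
WBWWW
WBWWW
WWWWW
WWRWW
WWWWW
WWWWW
WWGWW
After op 4 fill(7,4,B) [37 cells changed]:
BBBBB
BBKKK
BBBBB
BBBBB
BBBBB
BBRBB
BBBBB
BBBBB
BBGBB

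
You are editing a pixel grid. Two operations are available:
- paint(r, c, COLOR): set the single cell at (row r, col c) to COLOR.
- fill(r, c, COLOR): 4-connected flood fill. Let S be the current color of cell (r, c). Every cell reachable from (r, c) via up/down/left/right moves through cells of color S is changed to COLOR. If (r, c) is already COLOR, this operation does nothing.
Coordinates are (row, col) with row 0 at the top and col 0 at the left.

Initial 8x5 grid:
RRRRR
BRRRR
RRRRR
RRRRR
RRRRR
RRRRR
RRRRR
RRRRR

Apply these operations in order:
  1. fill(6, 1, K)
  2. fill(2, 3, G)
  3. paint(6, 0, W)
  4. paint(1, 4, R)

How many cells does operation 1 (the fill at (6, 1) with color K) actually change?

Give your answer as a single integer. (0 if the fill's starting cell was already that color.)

After op 1 fill(6,1,K) [39 cells changed]:
KKKKK
BKKKK
KKKKK
KKKKK
KKKKK
KKKKK
KKKKK
KKKKK

Answer: 39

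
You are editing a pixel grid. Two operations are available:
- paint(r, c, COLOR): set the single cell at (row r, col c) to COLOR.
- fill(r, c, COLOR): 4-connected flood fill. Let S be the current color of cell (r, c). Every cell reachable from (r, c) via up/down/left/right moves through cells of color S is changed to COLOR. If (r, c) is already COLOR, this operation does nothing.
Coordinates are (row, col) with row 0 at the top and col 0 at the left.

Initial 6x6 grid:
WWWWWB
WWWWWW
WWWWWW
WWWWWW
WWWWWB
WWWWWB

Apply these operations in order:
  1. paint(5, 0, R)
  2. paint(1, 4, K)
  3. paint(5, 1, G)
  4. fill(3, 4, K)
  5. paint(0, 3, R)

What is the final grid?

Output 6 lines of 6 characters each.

Answer: KKKRKB
KKKKKK
KKKKKK
KKKKKK
KKKKKB
RGKKKB

Derivation:
After op 1 paint(5,0,R):
WWWWWB
WWWWWW
WWWWWW
WWWWWW
WWWWWB
RWWWWB
After op 2 paint(1,4,K):
WWWWWB
WWWWKW
WWWWWW
WWWWWW
WWWWWB
RWWWWB
After op 3 paint(5,1,G):
WWWWWB
WWWWKW
WWWWWW
WWWWWW
WWWWWB
RGWWWB
After op 4 fill(3,4,K) [30 cells changed]:
KKKKKB
KKKKKK
KKKKKK
KKKKKK
KKKKKB
RGKKKB
After op 5 paint(0,3,R):
KKKRKB
KKKKKK
KKKKKK
KKKKKK
KKKKKB
RGKKKB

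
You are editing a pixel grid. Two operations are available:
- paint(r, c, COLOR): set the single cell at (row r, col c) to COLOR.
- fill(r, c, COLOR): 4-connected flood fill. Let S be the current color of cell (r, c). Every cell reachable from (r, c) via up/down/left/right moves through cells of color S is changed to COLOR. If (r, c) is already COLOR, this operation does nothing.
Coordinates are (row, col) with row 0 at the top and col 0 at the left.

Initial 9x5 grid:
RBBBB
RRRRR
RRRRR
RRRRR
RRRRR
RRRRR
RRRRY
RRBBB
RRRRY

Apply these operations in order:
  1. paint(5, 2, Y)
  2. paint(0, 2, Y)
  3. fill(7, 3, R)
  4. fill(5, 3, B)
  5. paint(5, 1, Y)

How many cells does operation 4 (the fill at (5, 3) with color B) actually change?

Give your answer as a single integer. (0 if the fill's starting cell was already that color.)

Answer: 38

Derivation:
After op 1 paint(5,2,Y):
RBBBB
RRRRR
RRRRR
RRRRR
RRRRR
RRYRR
RRRRY
RRBBB
RRRRY
After op 2 paint(0,2,Y):
RBYBB
RRRRR
RRRRR
RRRRR
RRRRR
RRYRR
RRRRY
RRBBB
RRRRY
After op 3 fill(7,3,R) [3 cells changed]:
RBYBB
RRRRR
RRRRR
RRRRR
RRRRR
RRYRR
RRRRY
RRRRR
RRRRY
After op 4 fill(5,3,B) [38 cells changed]:
BBYBB
BBBBB
BBBBB
BBBBB
BBBBB
BBYBB
BBBBY
BBBBB
BBBBY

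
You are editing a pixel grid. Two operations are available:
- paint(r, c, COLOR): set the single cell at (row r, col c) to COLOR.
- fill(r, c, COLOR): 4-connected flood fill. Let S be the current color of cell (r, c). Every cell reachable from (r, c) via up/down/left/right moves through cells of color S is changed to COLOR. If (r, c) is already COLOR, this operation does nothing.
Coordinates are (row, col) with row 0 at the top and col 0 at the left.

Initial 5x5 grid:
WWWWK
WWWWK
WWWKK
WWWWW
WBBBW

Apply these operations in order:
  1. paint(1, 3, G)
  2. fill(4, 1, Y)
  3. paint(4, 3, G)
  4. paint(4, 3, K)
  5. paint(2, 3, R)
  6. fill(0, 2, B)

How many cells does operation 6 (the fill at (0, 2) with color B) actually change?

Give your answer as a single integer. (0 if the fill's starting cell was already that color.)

Answer: 17

Derivation:
After op 1 paint(1,3,G):
WWWWK
WWWGK
WWWKK
WWWWW
WBBBW
After op 2 fill(4,1,Y) [3 cells changed]:
WWWWK
WWWGK
WWWKK
WWWWW
WYYYW
After op 3 paint(4,3,G):
WWWWK
WWWGK
WWWKK
WWWWW
WYYGW
After op 4 paint(4,3,K):
WWWWK
WWWGK
WWWKK
WWWWW
WYYKW
After op 5 paint(2,3,R):
WWWWK
WWWGK
WWWRK
WWWWW
WYYKW
After op 6 fill(0,2,B) [17 cells changed]:
BBBBK
BBBGK
BBBRK
BBBBB
BYYKB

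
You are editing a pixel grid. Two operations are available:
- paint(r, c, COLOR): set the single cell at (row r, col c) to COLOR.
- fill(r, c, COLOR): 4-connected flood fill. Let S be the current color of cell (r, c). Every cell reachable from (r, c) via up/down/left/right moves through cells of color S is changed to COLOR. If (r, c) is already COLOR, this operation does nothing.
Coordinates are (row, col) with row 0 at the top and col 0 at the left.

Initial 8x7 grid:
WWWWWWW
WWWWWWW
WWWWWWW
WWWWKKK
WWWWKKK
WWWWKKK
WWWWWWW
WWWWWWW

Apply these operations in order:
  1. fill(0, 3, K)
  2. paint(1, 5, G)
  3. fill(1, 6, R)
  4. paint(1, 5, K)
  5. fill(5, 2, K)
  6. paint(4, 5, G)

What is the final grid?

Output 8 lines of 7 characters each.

Answer: KKKKKKK
KKKKKKK
KKKKKKK
KKKKKKK
KKKKKGK
KKKKKKK
KKKKKKK
KKKKKKK

Derivation:
After op 1 fill(0,3,K) [47 cells changed]:
KKKKKKK
KKKKKKK
KKKKKKK
KKKKKKK
KKKKKKK
KKKKKKK
KKKKKKK
KKKKKKK
After op 2 paint(1,5,G):
KKKKKKK
KKKKKGK
KKKKKKK
KKKKKKK
KKKKKKK
KKKKKKK
KKKKKKK
KKKKKKK
After op 3 fill(1,6,R) [55 cells changed]:
RRRRRRR
RRRRRGR
RRRRRRR
RRRRRRR
RRRRRRR
RRRRRRR
RRRRRRR
RRRRRRR
After op 4 paint(1,5,K):
RRRRRRR
RRRRRKR
RRRRRRR
RRRRRRR
RRRRRRR
RRRRRRR
RRRRRRR
RRRRRRR
After op 5 fill(5,2,K) [55 cells changed]:
KKKKKKK
KKKKKKK
KKKKKKK
KKKKKKK
KKKKKKK
KKKKKKK
KKKKKKK
KKKKKKK
After op 6 paint(4,5,G):
KKKKKKK
KKKKKKK
KKKKKKK
KKKKKKK
KKKKKGK
KKKKKKK
KKKKKKK
KKKKKKK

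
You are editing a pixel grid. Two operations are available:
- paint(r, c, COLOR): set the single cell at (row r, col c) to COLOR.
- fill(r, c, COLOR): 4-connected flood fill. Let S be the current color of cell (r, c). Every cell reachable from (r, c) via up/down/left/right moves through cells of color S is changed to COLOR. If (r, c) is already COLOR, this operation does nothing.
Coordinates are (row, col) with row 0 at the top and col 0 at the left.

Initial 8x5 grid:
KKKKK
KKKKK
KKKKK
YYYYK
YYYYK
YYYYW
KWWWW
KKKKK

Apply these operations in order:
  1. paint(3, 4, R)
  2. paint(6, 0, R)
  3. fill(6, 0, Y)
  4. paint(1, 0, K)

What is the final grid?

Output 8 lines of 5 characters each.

After op 1 paint(3,4,R):
KKKKK
KKKKK
KKKKK
YYYYR
YYYYK
YYYYW
KWWWW
KKKKK
After op 2 paint(6,0,R):
KKKKK
KKKKK
KKKKK
YYYYR
YYYYK
YYYYW
RWWWW
KKKKK
After op 3 fill(6,0,Y) [1 cells changed]:
KKKKK
KKKKK
KKKKK
YYYYR
YYYYK
YYYYW
YWWWW
KKKKK
After op 4 paint(1,0,K):
KKKKK
KKKKK
KKKKK
YYYYR
YYYYK
YYYYW
YWWWW
KKKKK

Answer: KKKKK
KKKKK
KKKKK
YYYYR
YYYYK
YYYYW
YWWWW
KKKKK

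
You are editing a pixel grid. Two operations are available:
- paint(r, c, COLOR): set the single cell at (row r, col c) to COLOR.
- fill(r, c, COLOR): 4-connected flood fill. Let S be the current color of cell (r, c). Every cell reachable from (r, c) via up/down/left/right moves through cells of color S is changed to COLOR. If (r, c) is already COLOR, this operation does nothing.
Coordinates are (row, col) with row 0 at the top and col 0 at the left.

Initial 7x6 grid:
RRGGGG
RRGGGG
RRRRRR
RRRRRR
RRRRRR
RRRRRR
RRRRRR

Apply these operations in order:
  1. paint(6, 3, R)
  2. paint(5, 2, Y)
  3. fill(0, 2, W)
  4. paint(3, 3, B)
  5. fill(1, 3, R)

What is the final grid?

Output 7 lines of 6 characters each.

Answer: RRRRRR
RRRRRR
RRRRRR
RRRBRR
RRRRRR
RRYRRR
RRRRRR

Derivation:
After op 1 paint(6,3,R):
RRGGGG
RRGGGG
RRRRRR
RRRRRR
RRRRRR
RRRRRR
RRRRRR
After op 2 paint(5,2,Y):
RRGGGG
RRGGGG
RRRRRR
RRRRRR
RRRRRR
RRYRRR
RRRRRR
After op 3 fill(0,2,W) [8 cells changed]:
RRWWWW
RRWWWW
RRRRRR
RRRRRR
RRRRRR
RRYRRR
RRRRRR
After op 4 paint(3,3,B):
RRWWWW
RRWWWW
RRRRRR
RRRBRR
RRRRRR
RRYRRR
RRRRRR
After op 5 fill(1,3,R) [8 cells changed]:
RRRRRR
RRRRRR
RRRRRR
RRRBRR
RRRRRR
RRYRRR
RRRRRR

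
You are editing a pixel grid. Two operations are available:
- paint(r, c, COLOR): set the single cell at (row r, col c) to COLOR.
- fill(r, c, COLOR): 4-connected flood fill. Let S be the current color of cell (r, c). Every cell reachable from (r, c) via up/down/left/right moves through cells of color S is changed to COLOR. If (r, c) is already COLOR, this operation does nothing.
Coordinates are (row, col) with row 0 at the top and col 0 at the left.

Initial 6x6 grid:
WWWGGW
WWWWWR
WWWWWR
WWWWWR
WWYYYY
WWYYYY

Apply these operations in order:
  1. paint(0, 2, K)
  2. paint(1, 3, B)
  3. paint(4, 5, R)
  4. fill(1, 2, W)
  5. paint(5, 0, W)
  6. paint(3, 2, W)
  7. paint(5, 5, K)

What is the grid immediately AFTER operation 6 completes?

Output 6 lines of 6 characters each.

After op 1 paint(0,2,K):
WWKGGW
WWWWWR
WWWWWR
WWWWWR
WWYYYY
WWYYYY
After op 2 paint(1,3,B):
WWKGGW
WWWBWR
WWWWWR
WWWWWR
WWYYYY
WWYYYY
After op 3 paint(4,5,R):
WWKGGW
WWWBWR
WWWWWR
WWWWWR
WWYYYR
WWYYYY
After op 4 fill(1,2,W) [0 cells changed]:
WWKGGW
WWWBWR
WWWWWR
WWWWWR
WWYYYR
WWYYYY
After op 5 paint(5,0,W):
WWKGGW
WWWBWR
WWWWWR
WWWWWR
WWYYYR
WWYYYY
After op 6 paint(3,2,W):
WWKGGW
WWWBWR
WWWWWR
WWWWWR
WWYYYR
WWYYYY

Answer: WWKGGW
WWWBWR
WWWWWR
WWWWWR
WWYYYR
WWYYYY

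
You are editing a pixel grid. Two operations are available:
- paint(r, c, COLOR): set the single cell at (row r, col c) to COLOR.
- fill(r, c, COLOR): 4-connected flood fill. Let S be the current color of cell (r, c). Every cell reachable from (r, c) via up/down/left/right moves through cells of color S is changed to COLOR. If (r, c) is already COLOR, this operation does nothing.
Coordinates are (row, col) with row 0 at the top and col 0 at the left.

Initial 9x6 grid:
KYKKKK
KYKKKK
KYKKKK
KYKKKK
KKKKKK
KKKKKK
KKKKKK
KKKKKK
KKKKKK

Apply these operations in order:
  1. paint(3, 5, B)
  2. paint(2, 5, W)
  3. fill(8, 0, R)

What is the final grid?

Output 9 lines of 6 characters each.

After op 1 paint(3,5,B):
KYKKKK
KYKKKK
KYKKKK
KYKKKB
KKKKKK
KKKKKK
KKKKKK
KKKKKK
KKKKKK
After op 2 paint(2,5,W):
KYKKKK
KYKKKK
KYKKKW
KYKKKB
KKKKKK
KKKKKK
KKKKKK
KKKKKK
KKKKKK
After op 3 fill(8,0,R) [48 cells changed]:
RYRRRR
RYRRRR
RYRRRW
RYRRRB
RRRRRR
RRRRRR
RRRRRR
RRRRRR
RRRRRR

Answer: RYRRRR
RYRRRR
RYRRRW
RYRRRB
RRRRRR
RRRRRR
RRRRRR
RRRRRR
RRRRRR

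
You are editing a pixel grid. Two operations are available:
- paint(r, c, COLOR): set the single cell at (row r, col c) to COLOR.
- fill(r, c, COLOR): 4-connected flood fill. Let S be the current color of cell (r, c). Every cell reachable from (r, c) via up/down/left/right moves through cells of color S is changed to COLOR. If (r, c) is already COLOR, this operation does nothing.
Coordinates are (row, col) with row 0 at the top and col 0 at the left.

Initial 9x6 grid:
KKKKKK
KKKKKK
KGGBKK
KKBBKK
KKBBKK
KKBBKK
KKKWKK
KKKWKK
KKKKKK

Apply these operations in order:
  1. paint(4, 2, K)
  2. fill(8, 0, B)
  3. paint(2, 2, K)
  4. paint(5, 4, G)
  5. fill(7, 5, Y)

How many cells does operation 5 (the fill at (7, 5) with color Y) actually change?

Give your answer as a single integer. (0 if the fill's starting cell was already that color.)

Answer: 49

Derivation:
After op 1 paint(4,2,K):
KKKKKK
KKKKKK
KGGBKK
KKBBKK
KKKBKK
KKBBKK
KKKWKK
KKKWKK
KKKKKK
After op 2 fill(8,0,B) [44 cells changed]:
BBBBBB
BBBBBB
BGGBBB
BBBBBB
BBBBBB
BBBBBB
BBBWBB
BBBWBB
BBBBBB
After op 3 paint(2,2,K):
BBBBBB
BBBBBB
BGKBBB
BBBBBB
BBBBBB
BBBBBB
BBBWBB
BBBWBB
BBBBBB
After op 4 paint(5,4,G):
BBBBBB
BBBBBB
BGKBBB
BBBBBB
BBBBBB
BBBBGB
BBBWBB
BBBWBB
BBBBBB
After op 5 fill(7,5,Y) [49 cells changed]:
YYYYYY
YYYYYY
YGKYYY
YYYYYY
YYYYYY
YYYYGY
YYYWYY
YYYWYY
YYYYYY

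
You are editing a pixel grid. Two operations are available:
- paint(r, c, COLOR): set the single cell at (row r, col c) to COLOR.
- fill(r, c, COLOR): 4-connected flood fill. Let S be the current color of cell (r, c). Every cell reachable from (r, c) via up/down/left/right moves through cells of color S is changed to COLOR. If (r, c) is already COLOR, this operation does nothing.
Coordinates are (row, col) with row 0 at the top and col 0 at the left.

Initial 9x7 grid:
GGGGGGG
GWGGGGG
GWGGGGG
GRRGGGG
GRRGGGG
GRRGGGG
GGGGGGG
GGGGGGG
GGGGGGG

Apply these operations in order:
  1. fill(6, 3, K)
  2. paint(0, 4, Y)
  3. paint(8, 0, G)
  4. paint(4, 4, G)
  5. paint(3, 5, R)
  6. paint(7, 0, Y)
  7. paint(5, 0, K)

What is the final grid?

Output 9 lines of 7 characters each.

Answer: KKKKYKK
KWKKKKK
KWKKKKK
KRRKKRK
KRRKGKK
KRRKKKK
KKKKKKK
YKKKKKK
GKKKKKK

Derivation:
After op 1 fill(6,3,K) [55 cells changed]:
KKKKKKK
KWKKKKK
KWKKKKK
KRRKKKK
KRRKKKK
KRRKKKK
KKKKKKK
KKKKKKK
KKKKKKK
After op 2 paint(0,4,Y):
KKKKYKK
KWKKKKK
KWKKKKK
KRRKKKK
KRRKKKK
KRRKKKK
KKKKKKK
KKKKKKK
KKKKKKK
After op 3 paint(8,0,G):
KKKKYKK
KWKKKKK
KWKKKKK
KRRKKKK
KRRKKKK
KRRKKKK
KKKKKKK
KKKKKKK
GKKKKKK
After op 4 paint(4,4,G):
KKKKYKK
KWKKKKK
KWKKKKK
KRRKKKK
KRRKGKK
KRRKKKK
KKKKKKK
KKKKKKK
GKKKKKK
After op 5 paint(3,5,R):
KKKKYKK
KWKKKKK
KWKKKKK
KRRKKRK
KRRKGKK
KRRKKKK
KKKKKKK
KKKKKKK
GKKKKKK
After op 6 paint(7,0,Y):
KKKKYKK
KWKKKKK
KWKKKKK
KRRKKRK
KRRKGKK
KRRKKKK
KKKKKKK
YKKKKKK
GKKKKKK
After op 7 paint(5,0,K):
KKKKYKK
KWKKKKK
KWKKKKK
KRRKKRK
KRRKGKK
KRRKKKK
KKKKKKK
YKKKKKK
GKKKKKK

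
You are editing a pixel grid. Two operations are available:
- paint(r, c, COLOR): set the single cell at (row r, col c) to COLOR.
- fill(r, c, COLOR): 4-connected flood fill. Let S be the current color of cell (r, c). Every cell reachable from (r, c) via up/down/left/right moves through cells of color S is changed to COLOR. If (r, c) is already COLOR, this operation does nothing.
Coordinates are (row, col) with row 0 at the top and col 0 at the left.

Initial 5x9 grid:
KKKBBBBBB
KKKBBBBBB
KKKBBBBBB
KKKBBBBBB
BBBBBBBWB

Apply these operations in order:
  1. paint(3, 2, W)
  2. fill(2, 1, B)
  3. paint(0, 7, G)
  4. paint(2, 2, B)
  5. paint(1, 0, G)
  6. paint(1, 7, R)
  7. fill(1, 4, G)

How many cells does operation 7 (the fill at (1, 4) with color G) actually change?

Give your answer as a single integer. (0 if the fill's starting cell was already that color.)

Answer: 40

Derivation:
After op 1 paint(3,2,W):
KKKBBBBBB
KKKBBBBBB
KKKBBBBBB
KKWBBBBBB
BBBBBBBWB
After op 2 fill(2,1,B) [11 cells changed]:
BBBBBBBBB
BBBBBBBBB
BBBBBBBBB
BBWBBBBBB
BBBBBBBWB
After op 3 paint(0,7,G):
BBBBBBBGB
BBBBBBBBB
BBBBBBBBB
BBWBBBBBB
BBBBBBBWB
After op 4 paint(2,2,B):
BBBBBBBGB
BBBBBBBBB
BBBBBBBBB
BBWBBBBBB
BBBBBBBWB
After op 5 paint(1,0,G):
BBBBBBBGB
GBBBBBBBB
BBBBBBBBB
BBWBBBBBB
BBBBBBBWB
After op 6 paint(1,7,R):
BBBBBBBGB
GBBBBBBRB
BBBBBBBBB
BBWBBBBBB
BBBBBBBWB
After op 7 fill(1,4,G) [40 cells changed]:
GGGGGGGGG
GGGGGGGRG
GGGGGGGGG
GGWGGGGGG
GGGGGGGWG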